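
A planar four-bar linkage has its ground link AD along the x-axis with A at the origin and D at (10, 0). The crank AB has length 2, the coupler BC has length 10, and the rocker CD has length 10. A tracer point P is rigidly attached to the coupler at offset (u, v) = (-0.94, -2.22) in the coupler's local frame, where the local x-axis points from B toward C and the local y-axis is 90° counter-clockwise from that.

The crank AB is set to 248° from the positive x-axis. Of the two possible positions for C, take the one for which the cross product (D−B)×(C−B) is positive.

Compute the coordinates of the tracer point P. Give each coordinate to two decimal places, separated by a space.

0.92 -3.59

A=(0,0), D=(10.00,0)
B = A + 2.00·(cos248°, sin248°) = (-0.7492, -1.8544)
|BD| = 10.9080
circle(B,10.00) ∩ circle(D,10.00): a=5.4540, h=8.3818
  candidates: C₊=(3.2005,7.3326) cross=91.428; C₋=(6.0503,-9.1869) cross=-91.428
  mode + wants cross > 0 → take C=(3.2005,7.3326) (cross=91.428)
ex = (C−B)/|BC| = (0.3950,0.9187); ey = (-0.9187,0.3950)
P = B + -0.94·ex + -2.22·ey = (0.9190,-3.5948)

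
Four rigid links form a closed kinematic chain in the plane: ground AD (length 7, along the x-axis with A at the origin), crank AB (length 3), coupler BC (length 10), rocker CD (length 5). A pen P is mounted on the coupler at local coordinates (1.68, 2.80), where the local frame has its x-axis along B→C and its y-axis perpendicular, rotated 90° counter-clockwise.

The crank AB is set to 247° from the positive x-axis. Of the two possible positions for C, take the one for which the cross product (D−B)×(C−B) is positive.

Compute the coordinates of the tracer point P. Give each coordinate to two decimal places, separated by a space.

A=(0,0), D=(7.00,0)
B = A + 3.00·(cos247°, sin247°) = (-1.1722, -2.7615)
|BD| = 8.6262
circle(B,10.00) ∩ circle(D,5.00): a=8.6603, h=4.9999
  candidates: C₊=(5.4317,4.7477) cross=43.130; C₋=(8.6330,-4.7258) cross=-43.130
  mode + wants cross > 0 → take C=(5.4317,4.7477) (cross=43.130)
ex = (C−B)/|BC| = (0.6604,0.7509); ey = (-0.7509,0.6604)
P = B + 1.68·ex + 2.80·ey = (-2.1653,0.3491)

-2.17 0.35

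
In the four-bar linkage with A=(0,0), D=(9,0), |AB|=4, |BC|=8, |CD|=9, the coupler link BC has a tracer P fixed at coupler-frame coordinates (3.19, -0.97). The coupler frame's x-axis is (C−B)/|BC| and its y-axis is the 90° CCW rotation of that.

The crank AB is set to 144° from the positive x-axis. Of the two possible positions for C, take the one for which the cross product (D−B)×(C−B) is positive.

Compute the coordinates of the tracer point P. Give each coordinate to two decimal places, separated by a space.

-0.07 3.40

A=(0,0), D=(9.00,0)
B = A + 4.00·(cos144°, sin144°) = (-3.2361, 2.3511)
|BD| = 12.4599
circle(B,8.00) ∩ circle(D,9.00): a=5.5478, h=5.7639
  candidates: C₊=(3.2997,6.9646) cross=71.817; C₋=(1.1244,-4.3560) cross=-71.817
  mode + wants cross > 0 → take C=(3.2997,6.9646) (cross=71.817)
ex = (C−B)/|BC| = (0.8170,0.5767); ey = (-0.5767,0.8170)
P = B + 3.19·ex + -0.97·ey = (-0.0706,3.3983)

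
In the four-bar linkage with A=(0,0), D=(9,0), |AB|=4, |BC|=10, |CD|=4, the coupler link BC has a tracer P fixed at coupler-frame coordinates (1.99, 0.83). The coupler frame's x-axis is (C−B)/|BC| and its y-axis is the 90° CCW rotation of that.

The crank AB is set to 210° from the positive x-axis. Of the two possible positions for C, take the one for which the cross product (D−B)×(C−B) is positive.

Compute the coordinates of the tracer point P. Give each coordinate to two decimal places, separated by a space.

-2.00 -0.42

A=(0,0), D=(9.00,0)
B = A + 4.00·(cos210°, sin210°) = (-3.4641, -2.0000)
|BD| = 12.6235
circle(B,10.00) ∩ circle(D,4.00): a=9.6389, h=2.6631
  candidates: C₊=(5.6311,2.1565) cross=33.617; C₋=(6.4750,-3.1023) cross=-33.617
  mode + wants cross > 0 → take C=(5.6311,2.1565) (cross=33.617)
ex = (C−B)/|BC| = (0.9095,0.4157); ey = (-0.4157,0.9095)
P = B + 1.99·ex + 0.83·ey = (-1.9991,-0.4179)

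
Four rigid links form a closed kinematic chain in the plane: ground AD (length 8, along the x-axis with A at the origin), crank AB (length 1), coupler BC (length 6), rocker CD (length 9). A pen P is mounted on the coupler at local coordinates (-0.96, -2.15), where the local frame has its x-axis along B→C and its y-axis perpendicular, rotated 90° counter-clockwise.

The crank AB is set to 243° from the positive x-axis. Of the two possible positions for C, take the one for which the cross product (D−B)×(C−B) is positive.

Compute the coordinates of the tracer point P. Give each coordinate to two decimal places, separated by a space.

1.51 -2.19

A=(0,0), D=(8.00,0)
B = A + 1.00·(cos243°, sin243°) = (-0.4540, -0.8910)
|BD| = 8.5008
circle(B,6.00) ∩ circle(D,9.00): a=1.6036, h=5.7817
  candidates: C₊=(0.5348,5.0270) cross=49.149; C₋=(1.7468,-6.4728) cross=-49.149
  mode + wants cross > 0 → take C=(0.5348,5.0270) (cross=49.149)
ex = (C−B)/|BC| = (0.1648,0.9863); ey = (-0.9863,0.1648)
P = B + -0.96·ex + -2.15·ey = (1.5084,-2.1922)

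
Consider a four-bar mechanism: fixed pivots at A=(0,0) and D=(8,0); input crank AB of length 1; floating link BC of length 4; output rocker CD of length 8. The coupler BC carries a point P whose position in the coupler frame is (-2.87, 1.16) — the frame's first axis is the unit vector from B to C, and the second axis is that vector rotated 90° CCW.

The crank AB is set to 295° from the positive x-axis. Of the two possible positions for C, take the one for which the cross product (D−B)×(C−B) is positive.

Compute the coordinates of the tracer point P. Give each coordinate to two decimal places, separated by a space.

A=(0,0), D=(8.00,0)
B = A + 1.00·(cos295°, sin295°) = (0.4226, -0.9063)
|BD| = 7.6314
circle(B,4.00) ∩ circle(D,8.00): a=0.6708, h=3.9434
  candidates: C₊=(0.6203,3.0888) cross=30.093; C₋=(1.5570,-4.7421) cross=-30.093
  mode + wants cross > 0 → take C=(0.6203,3.0888) (cross=30.093)
ex = (C−B)/|BC| = (0.0494,0.9988); ey = (-0.9988,0.0494)
P = B + -2.87·ex + 1.16·ey = (-0.8778,-3.7155)

-0.88 -3.72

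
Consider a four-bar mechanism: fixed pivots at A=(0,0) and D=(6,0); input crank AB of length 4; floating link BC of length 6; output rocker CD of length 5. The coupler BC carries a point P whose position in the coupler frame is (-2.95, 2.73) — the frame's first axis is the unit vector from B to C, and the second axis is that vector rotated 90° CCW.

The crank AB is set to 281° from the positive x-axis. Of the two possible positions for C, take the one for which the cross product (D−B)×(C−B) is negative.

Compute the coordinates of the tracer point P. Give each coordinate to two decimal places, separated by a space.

A=(0,0), D=(6.00,0)
B = A + 4.00·(cos281°, sin281°) = (0.7632, -3.9265)
|BD| = 6.5453
circle(B,6.00) ∩ circle(D,5.00): a=4.1130, h=4.3685
  candidates: C₊=(1.4333,2.0360) cross=28.593; C₋=(6.6746,-4.9543) cross=-28.593
  mode - wants cross < 0 → take C=(6.6746,-4.9543) (cross=-28.593)
ex = (C−B)/|BC| = (0.9852,-0.1713); ey = (0.1713,0.9852)
P = B + -2.95·ex + 2.73·ey = (-1.6755,-0.7315)

-1.68 -0.73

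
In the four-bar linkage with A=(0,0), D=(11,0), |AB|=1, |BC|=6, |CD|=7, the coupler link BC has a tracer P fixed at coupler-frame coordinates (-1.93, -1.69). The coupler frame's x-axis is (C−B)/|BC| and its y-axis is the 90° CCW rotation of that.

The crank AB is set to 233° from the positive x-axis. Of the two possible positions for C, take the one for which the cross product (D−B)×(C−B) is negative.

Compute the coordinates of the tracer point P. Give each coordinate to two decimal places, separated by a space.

-3.06 -1.52

A=(0,0), D=(11.00,0)
B = A + 1.00·(cos233°, sin233°) = (-0.6018, -0.7986)
|BD| = 11.6293
circle(B,6.00) ∩ circle(D,7.00): a=5.2557, h=2.8944
  candidates: C₊=(4.4427,2.4499) cross=33.660; C₋=(4.8403,-3.3253) cross=-33.660
  mode - wants cross < 0 → take C=(4.8403,-3.3253) (cross=-33.660)
ex = (C−B)/|BC| = (0.9070,-0.4211); ey = (0.4211,0.9070)
P = B + -1.93·ex + -1.69·ey = (-3.0640,-1.5187)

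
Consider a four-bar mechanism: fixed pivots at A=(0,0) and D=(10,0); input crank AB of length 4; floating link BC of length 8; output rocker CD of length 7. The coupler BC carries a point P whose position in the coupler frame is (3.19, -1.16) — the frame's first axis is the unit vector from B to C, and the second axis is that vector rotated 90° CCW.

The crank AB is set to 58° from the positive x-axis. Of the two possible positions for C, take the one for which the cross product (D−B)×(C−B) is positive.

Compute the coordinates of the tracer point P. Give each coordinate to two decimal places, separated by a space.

A=(0,0), D=(10.00,0)
B = A + 4.00·(cos58°, sin58°) = (2.1197, 3.3922)
|BD| = 8.5794
circle(B,8.00) ∩ circle(D,7.00): a=5.1639, h=6.1102
  candidates: C₊=(9.2787,6.9627) cross=52.422; C₋=(4.4469,-4.2618) cross=-52.422
  mode + wants cross > 0 → take C=(9.2787,6.9627) (cross=52.422)
ex = (C−B)/|BC| = (0.8949,0.4463); ey = (-0.4463,0.8949)
P = B + 3.19·ex + -1.16·ey = (5.4921,3.7779)

5.49 3.78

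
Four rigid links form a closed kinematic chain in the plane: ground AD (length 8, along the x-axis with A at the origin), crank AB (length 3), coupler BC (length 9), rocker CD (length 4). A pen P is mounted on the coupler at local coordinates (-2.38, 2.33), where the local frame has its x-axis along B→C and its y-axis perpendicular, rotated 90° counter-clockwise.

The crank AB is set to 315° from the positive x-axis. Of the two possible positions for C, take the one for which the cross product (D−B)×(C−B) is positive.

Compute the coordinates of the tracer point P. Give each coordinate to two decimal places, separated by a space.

-1.21 -1.99

A=(0,0), D=(8.00,0)
B = A + 3.00·(cos315°, sin315°) = (2.1213, -2.1213)
|BD| = 6.2497
circle(B,9.00) ∩ circle(D,4.00): a=8.3251, h=3.4195
  candidates: C₊=(8.7915,3.9209) cross=21.371; C₋=(11.1128,-2.5120) cross=-21.371
  mode + wants cross > 0 → take C=(8.7915,3.9209) (cross=21.371)
ex = (C−B)/|BC| = (0.7411,0.6714); ey = (-0.6714,0.7411)
P = B + -2.38·ex + 2.33·ey = (-1.2068,-1.9923)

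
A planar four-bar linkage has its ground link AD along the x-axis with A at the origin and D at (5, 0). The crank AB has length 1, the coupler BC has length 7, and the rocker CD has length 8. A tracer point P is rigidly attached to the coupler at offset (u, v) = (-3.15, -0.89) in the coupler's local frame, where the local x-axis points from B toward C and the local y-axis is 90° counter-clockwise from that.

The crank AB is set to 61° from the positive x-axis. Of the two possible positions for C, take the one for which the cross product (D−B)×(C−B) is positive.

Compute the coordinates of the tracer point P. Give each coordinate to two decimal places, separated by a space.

A=(0,0), D=(5.00,0)
B = A + 1.00·(cos61°, sin61°) = (0.4848, 0.8746)
|BD| = 4.5991
circle(B,7.00) ∩ circle(D,8.00): a=0.6688, h=6.9680
  candidates: C₊=(2.4665,7.5882) cross=32.047; C₋=(-0.1837,-6.0934) cross=-32.047
  mode + wants cross > 0 → take C=(2.4665,7.5882) (cross=32.047)
ex = (C−B)/|BC| = (0.2831,0.9591); ey = (-0.9591,0.2831)
P = B + -3.15·ex + -0.89·ey = (0.4466,-2.3985)

0.45 -2.40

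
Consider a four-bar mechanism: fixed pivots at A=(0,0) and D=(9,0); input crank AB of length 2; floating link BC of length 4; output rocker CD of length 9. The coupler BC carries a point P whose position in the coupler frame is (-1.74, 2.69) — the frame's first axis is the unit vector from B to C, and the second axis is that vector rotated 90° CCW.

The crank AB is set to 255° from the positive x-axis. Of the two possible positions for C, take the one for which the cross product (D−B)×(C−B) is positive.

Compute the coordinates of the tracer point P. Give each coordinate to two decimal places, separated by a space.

-3.48 -3.14

A=(0,0), D=(9.00,0)
B = A + 2.00·(cos255°, sin255°) = (-0.5176, -1.9319)
|BD| = 9.7117
circle(B,4.00) ∩ circle(D,9.00): a=1.5094, h=3.7043
  candidates: C₊=(0.2247,1.9987) cross=35.975; C₋=(1.6984,-5.2619) cross=-35.975
  mode + wants cross > 0 → take C=(0.2247,1.9987) (cross=35.975)
ex = (C−B)/|BC| = (0.1856,0.9826); ey = (-0.9826,0.1856)
P = B + -1.74·ex + 2.69·ey = (-3.4838,-3.1424)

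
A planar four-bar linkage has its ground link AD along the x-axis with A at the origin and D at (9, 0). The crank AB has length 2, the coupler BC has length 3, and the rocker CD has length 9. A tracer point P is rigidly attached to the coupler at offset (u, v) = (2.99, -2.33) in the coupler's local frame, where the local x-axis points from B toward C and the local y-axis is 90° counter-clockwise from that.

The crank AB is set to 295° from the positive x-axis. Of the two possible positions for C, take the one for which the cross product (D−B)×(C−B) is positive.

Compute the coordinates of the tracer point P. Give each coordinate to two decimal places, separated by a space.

2.32 1.68

A=(0,0), D=(9.00,0)
B = A + 2.00·(cos295°, sin295°) = (0.8452, -1.8126)
|BD| = 8.3538
circle(B,3.00) ∩ circle(D,9.00): a=-0.1325, h=2.9971
  candidates: C₊=(0.0656,1.0843) cross=25.037; C₋=(1.3662,-4.7670) cross=-25.037
  mode + wants cross > 0 → take C=(0.0656,1.0843) (cross=25.037)
ex = (C−B)/|BC| = (-0.2599,0.9656); ey = (-0.9656,-0.2599)
P = B + 2.99·ex + -2.33·ey = (2.3181,1.6802)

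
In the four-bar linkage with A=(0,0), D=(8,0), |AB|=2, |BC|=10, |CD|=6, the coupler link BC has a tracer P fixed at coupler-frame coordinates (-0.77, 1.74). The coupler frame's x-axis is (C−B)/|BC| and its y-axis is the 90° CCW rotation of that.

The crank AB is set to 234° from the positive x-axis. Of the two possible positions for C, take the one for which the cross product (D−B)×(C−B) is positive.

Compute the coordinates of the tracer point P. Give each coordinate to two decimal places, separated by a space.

A=(0,0), D=(8.00,0)
B = A + 2.00·(cos234°, sin234°) = (-1.1756, -1.6180)
|BD| = 9.3171
circle(B,10.00) ∩ circle(D,6.00): a=8.0931, h=5.8738
  candidates: C₊=(5.7745,5.5720) cross=54.727; C₋=(7.8146,-5.9971) cross=-54.727
  mode + wants cross > 0 → take C=(5.7745,5.5720) (cross=54.727)
ex = (C−B)/|BC| = (0.6950,0.7190); ey = (-0.7190,0.6950)
P = B + -0.77·ex + 1.74·ey = (-2.9618,-0.9624)

-2.96 -0.96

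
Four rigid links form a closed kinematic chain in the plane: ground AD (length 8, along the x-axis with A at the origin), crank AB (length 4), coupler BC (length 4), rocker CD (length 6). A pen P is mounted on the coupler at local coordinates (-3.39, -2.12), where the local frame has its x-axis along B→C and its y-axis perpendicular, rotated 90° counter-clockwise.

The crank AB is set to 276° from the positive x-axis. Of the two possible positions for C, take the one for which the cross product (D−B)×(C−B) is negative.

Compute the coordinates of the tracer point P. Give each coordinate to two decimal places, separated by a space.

A=(0,0), D=(8.00,0)
B = A + 4.00·(cos276°, sin276°) = (0.4181, -3.9781)
|BD| = 8.5621
circle(B,4.00) ∩ circle(D,6.00): a=3.1131, h=2.5117
  candidates: C₊=(2.0079,-0.3076) cross=21.505; C₋=(4.3418,-4.7558) cross=-21.505
  mode - wants cross < 0 → take C=(4.3418,-4.7558) (cross=-21.505)
ex = (C−B)/|BC| = (0.9809,-0.1944); ey = (0.1944,0.9809)
P = B + -3.39·ex + -2.12·ey = (-3.3194,-5.3985)

-3.32 -5.40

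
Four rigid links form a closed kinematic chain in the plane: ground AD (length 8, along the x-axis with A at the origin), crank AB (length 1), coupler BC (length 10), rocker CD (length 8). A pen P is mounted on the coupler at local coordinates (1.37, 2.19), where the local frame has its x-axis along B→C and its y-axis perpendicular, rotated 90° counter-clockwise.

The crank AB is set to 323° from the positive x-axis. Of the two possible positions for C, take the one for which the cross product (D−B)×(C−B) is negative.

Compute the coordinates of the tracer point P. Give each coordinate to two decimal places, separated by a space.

A=(0,0), D=(8.00,0)
B = A + 1.00·(cos323°, sin323°) = (0.7986, -0.6018)
|BD| = 7.2265
circle(B,10.00) ∩ circle(D,8.00): a=6.1041, h=7.9209
  candidates: C₊=(6.2219,7.7999) cross=57.240; C₋=(7.5412,-7.9868) cross=-57.240
  mode - wants cross < 0 → take C=(7.5412,-7.9868) (cross=-57.240)
ex = (C−B)/|BC| = (0.6743,-0.7385); ey = (0.7385,0.6743)
P = B + 1.37·ex + 2.19·ey = (3.3397,-0.1370)

3.34 -0.14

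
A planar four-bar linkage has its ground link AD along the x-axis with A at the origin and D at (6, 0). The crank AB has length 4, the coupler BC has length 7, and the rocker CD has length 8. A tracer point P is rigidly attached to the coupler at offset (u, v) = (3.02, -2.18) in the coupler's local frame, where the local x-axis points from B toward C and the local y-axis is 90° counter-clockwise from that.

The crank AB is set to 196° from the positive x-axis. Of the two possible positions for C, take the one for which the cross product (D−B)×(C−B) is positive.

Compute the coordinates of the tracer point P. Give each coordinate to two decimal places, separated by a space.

A=(0,0), D=(6.00,0)
B = A + 4.00·(cos196°, sin196°) = (-3.8450, -1.1025)
|BD| = 9.9066
circle(B,7.00) ∩ circle(D,8.00): a=4.1962, h=5.6028
  candidates: C₊=(-0.2985,4.9325) cross=55.505; C₋=(0.9487,-6.2036) cross=-55.505
  mode + wants cross > 0 → take C=(-0.2985,4.9325) (cross=55.505)
ex = (C−B)/|BC| = (0.5067,0.8621); ey = (-0.8621,0.5067)
P = B + 3.02·ex + -2.18·ey = (-0.4355,0.3966)

-0.44 0.40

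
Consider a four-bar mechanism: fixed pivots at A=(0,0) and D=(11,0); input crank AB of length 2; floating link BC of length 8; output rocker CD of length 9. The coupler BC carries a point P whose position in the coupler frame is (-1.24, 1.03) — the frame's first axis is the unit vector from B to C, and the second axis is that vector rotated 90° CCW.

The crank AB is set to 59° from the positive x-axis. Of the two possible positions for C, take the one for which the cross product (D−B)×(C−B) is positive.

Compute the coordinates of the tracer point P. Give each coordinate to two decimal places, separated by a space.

A=(0,0), D=(11.00,0)
B = A + 2.00·(cos59°, sin59°) = (1.0301, 1.7143)
|BD| = 10.1162
circle(B,8.00) ∩ circle(D,9.00): a=4.2179, h=6.7978
  candidates: C₊=(6.3389,7.6990) cross=68.768; C₋=(4.0350,-5.6999) cross=-68.768
  mode + wants cross > 0 → take C=(6.3389,7.6990) (cross=68.768)
ex = (C−B)/|BC| = (0.6636,0.7481); ey = (-0.7481,0.6636)
P = B + -1.24·ex + 1.03·ey = (-0.5633,1.4702)

-0.56 1.47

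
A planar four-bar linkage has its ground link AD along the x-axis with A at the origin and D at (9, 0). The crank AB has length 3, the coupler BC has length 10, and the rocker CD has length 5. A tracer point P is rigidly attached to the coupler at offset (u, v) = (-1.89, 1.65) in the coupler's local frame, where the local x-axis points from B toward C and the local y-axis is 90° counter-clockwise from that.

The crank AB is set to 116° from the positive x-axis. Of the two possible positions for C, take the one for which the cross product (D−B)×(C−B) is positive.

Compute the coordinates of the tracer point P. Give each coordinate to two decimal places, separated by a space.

-3.53 3.87

A=(0,0), D=(9.00,0)
B = A + 3.00·(cos116°, sin116°) = (-1.3151, 2.6964)
|BD| = 10.6617
circle(B,10.00) ∩ circle(D,5.00): a=8.8481, h=4.6595
  candidates: C₊=(8.4238,4.9667) cross=49.678; C₋=(6.0670,-4.0494) cross=-49.678
  mode + wants cross > 0 → take C=(8.4238,4.9667) (cross=49.678)
ex = (C−B)/|BC| = (0.9739,0.2270); ey = (-0.2270,0.9739)
P = B + -1.89·ex + 1.65·ey = (-3.5304,3.8742)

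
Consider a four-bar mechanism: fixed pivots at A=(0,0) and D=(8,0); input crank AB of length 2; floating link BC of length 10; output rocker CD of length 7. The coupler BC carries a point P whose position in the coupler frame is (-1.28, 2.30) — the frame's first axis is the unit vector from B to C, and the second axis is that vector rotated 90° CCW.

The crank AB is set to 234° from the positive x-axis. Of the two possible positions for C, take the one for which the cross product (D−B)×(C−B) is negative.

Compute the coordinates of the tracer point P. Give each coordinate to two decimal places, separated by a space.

A=(0,0), D=(8.00,0)
B = A + 2.00·(cos234°, sin234°) = (-1.1756, -1.6180)
|BD| = 9.3171
circle(B,10.00) ∩ circle(D,7.00): a=7.3955, h=6.7311
  candidates: C₊=(4.9386,6.2951) cross=62.714; C₋=(7.2764,-6.9625) cross=-62.714
  mode - wants cross < 0 → take C=(7.2764,-6.9625) (cross=-62.714)
ex = (C−B)/|BC| = (0.8452,-0.5344); ey = (0.5344,0.8452)
P = B + -1.28·ex + 2.30·ey = (-1.0282,1.0100)

-1.03 1.01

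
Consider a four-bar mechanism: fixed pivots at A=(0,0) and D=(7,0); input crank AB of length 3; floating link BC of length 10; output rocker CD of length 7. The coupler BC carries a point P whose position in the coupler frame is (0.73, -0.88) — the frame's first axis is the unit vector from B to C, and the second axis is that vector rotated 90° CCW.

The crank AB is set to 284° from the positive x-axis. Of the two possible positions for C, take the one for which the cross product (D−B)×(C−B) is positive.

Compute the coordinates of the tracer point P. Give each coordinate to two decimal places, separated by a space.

1.81 -2.54

A=(0,0), D=(7.00,0)
B = A + 3.00·(cos284°, sin284°) = (0.7258, -2.9109)
|BD| = 6.9166
circle(B,10.00) ∩ circle(D,7.00): a=7.1451, h=6.9963
  candidates: C₊=(4.2628,6.4427) cross=48.390; C₋=(10.1517,-6.2503) cross=-48.390
  mode + wants cross > 0 → take C=(4.2628,6.4427) (cross=48.390)
ex = (C−B)/|BC| = (0.3537,0.9354); ey = (-0.9354,0.3537)
P = B + 0.73·ex + -0.88·ey = (1.8071,-2.5393)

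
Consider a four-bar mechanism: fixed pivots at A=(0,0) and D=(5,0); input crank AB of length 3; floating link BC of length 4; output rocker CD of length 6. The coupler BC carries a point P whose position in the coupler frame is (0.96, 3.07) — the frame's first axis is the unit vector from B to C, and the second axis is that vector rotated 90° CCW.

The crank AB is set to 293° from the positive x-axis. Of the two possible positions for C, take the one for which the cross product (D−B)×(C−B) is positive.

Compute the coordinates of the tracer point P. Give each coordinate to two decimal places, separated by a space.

A=(0,0), D=(5.00,0)
B = A + 3.00·(cos293°, sin293°) = (1.1722, -2.7615)
|BD| = 4.7200
circle(B,4.00) ∩ circle(D,6.00): a=0.2413, h=3.9927
  candidates: C₊=(-0.9681,0.6177) cross=18.845; C₋=(3.7039,-5.8583) cross=-18.845
  mode + wants cross > 0 → take C=(-0.9681,0.6177) (cross=18.845)
ex = (C−B)/|BC| = (-0.5351,0.8448); ey = (-0.8448,-0.5351)
P = B + 0.96·ex + 3.07·ey = (-1.9350,-3.5932)

-1.94 -3.59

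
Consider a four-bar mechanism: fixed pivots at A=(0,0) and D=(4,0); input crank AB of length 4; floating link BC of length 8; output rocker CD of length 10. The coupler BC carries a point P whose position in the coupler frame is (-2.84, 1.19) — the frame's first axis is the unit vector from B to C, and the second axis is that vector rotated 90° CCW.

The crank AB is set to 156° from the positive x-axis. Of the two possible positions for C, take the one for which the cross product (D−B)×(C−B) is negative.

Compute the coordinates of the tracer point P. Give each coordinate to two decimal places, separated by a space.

A=(0,0), D=(4.00,0)
B = A + 4.00·(cos156°, sin156°) = (-3.6542, 1.6269)
|BD| = 7.8252
circle(B,8.00) ∩ circle(D,10.00): a=1.6123, h=7.8358
  candidates: C₊=(-0.4479,8.9563) cross=61.317; C₋=(-3.7063,-6.3729) cross=-61.317
  mode - wants cross < 0 → take C=(-3.7063,-6.3729) (cross=-61.317)
ex = (C−B)/|BC| = (-0.0065,-1.0000); ey = (1.0000,-0.0065)
P = B + -2.84·ex + 1.19·ey = (-2.4457,4.4591)

-2.45 4.46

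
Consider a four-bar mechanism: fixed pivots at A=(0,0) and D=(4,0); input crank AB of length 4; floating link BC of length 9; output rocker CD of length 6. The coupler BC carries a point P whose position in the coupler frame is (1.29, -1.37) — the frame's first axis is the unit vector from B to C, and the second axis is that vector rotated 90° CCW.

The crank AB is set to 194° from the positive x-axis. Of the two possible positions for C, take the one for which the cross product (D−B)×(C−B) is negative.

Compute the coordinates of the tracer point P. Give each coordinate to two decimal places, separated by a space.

A=(0,0), D=(4.00,0)
B = A + 4.00·(cos194°, sin194°) = (-3.8812, -0.9677)
|BD| = 7.9404
circle(B,9.00) ∩ circle(D,6.00): a=6.8038, h=5.8914
  candidates: C₊=(2.1539,5.7089) cross=46.780; C₋=(3.5899,-5.9860) cross=-46.780
  mode - wants cross < 0 → take C=(3.5899,-5.9860) (cross=-46.780)
ex = (C−B)/|BC| = (0.8301,-0.5576); ey = (0.5576,0.8301)
P = B + 1.29·ex + -1.37·ey = (-3.5742,-2.8242)

-3.57 -2.82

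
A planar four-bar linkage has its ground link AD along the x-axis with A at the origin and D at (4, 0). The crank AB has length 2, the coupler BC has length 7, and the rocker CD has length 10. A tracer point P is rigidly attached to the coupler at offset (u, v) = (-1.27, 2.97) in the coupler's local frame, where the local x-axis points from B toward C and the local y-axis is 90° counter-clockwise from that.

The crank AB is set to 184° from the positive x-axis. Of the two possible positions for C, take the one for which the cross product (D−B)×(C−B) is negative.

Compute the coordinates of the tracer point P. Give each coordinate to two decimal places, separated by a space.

A=(0,0), D=(4.00,0)
B = A + 2.00·(cos184°, sin184°) = (-1.9951, -0.1395)
|BD| = 5.9968
circle(B,7.00) ∩ circle(D,10.00): a=-1.2539, h=6.8868
  candidates: C₊=(-3.4089,6.7162) cross=41.298; C₋=(-3.0885,-7.0536) cross=-41.298
  mode - wants cross < 0 → take C=(-3.0885,-7.0536) (cross=-41.298)
ex = (C−B)/|BC| = (-0.1562,-0.9877); ey = (0.9877,-0.1562)
P = B + -1.27·ex + 2.97·ey = (1.1368,0.6510)

1.14 0.65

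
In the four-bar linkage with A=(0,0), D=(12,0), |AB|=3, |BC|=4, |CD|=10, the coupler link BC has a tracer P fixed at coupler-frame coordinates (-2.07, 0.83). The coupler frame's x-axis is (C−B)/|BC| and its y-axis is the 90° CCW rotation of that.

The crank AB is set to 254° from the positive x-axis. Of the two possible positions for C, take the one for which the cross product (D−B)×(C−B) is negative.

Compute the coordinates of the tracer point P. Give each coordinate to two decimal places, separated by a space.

A=(0,0), D=(12.00,0)
B = A + 3.00·(cos254°, sin254°) = (-0.8269, -2.8838)
|BD| = 13.1471
circle(B,4.00) ∩ circle(D,10.00): a=3.3789, h=2.1408
  candidates: C₊=(2.0001,-0.0540) cross=28.145; C₋=(2.9393,-4.2313) cross=-28.145
  mode - wants cross < 0 → take C=(2.9393,-4.2313) (cross=-28.145)
ex = (C−B)/|BC| = (0.9416,-0.3369); ey = (0.3369,0.9416)
P = B + -2.07·ex + 0.83·ey = (-2.4963,-1.4050)

-2.50 -1.40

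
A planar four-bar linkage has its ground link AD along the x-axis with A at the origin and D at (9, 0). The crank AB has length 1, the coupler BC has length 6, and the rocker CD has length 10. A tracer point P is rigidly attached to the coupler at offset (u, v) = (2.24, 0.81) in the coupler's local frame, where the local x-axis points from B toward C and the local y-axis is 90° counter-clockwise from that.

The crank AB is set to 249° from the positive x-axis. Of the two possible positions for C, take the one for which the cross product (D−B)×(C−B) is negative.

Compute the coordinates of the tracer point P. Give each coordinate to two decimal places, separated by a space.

A=(0,0), D=(9.00,0)
B = A + 1.00·(cos249°, sin249°) = (-0.3584, -0.9336)
|BD| = 9.4048
circle(B,6.00) ∩ circle(D,10.00): a=1.2999, h=5.8575
  candidates: C₊=(0.3537,5.0240) cross=55.089; C₋=(1.5166,-6.6331) cross=-55.089
  mode - wants cross < 0 → take C=(1.5166,-6.6331) (cross=-55.089)
ex = (C−B)/|BC| = (0.3125,-0.9499); ey = (0.9499,0.3125)
P = B + 2.24·ex + 0.81·ey = (1.1110,-2.8083)

1.11 -2.81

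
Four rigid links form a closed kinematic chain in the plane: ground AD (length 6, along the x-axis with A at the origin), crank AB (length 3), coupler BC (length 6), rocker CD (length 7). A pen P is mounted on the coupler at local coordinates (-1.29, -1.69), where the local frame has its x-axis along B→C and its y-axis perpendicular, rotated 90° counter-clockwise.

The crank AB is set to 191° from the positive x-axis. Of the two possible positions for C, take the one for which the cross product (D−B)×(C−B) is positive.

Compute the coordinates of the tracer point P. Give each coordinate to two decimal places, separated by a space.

A=(0,0), D=(6.00,0)
B = A + 3.00·(cos191°, sin191°) = (-2.9449, -0.5724)
|BD| = 8.9632
circle(B,6.00) ∩ circle(D,7.00): a=3.7564, h=4.6786
  candidates: C₊=(0.5051,4.3365) cross=41.935; C₋=(1.1026,-5.0016) cross=-41.935
  mode + wants cross > 0 → take C=(0.5051,4.3365) (cross=41.935)
ex = (C−B)/|BC| = (0.5750,0.8182); ey = (-0.8182,0.5750)
P = B + -1.29·ex + -1.69·ey = (-2.3039,-2.5996)

-2.30 -2.60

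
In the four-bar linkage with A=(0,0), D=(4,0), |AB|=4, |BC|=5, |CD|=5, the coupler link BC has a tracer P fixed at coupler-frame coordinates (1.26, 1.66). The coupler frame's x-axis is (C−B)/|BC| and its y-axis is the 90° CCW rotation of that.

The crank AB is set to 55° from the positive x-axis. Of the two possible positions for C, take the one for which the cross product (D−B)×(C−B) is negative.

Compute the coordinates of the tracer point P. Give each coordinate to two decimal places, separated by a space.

2.73 1.24

A=(0,0), D=(4.00,0)
B = A + 4.00·(cos55°, sin55°) = (2.2943, 3.2766)
|BD| = 3.6940
circle(B,5.00) ∩ circle(D,5.00): a=1.8470, h=4.6464
  candidates: C₊=(7.2685,3.7838) cross=17.164; C₋=(-0.9742,-0.5071) cross=-17.164
  mode - wants cross < 0 → take C=(-0.9742,-0.5071) (cross=-17.164)
ex = (C−B)/|BC| = (-0.6537,-0.7568); ey = (0.7568,-0.6537)
P = B + 1.26·ex + 1.66·ey = (2.7268,1.2380)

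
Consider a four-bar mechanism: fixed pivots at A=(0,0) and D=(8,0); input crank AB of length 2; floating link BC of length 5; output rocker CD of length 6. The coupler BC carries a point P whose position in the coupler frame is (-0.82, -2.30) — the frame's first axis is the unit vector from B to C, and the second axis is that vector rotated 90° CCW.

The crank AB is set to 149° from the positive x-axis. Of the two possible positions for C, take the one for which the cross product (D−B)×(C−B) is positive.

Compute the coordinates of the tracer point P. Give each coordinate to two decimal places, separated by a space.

A=(0,0), D=(8.00,0)
B = A + 2.00·(cos149°, sin149°) = (-1.7143, 1.0301)
|BD| = 9.7688
circle(B,5.00) ∩ circle(D,6.00): a=4.3214, h=2.5151
  candidates: C₊=(2.8482,3.0755) cross=24.569; C₋=(2.3177,-1.9267) cross=-24.569
  mode + wants cross > 0 → take C=(2.8482,3.0755) (cross=24.569)
ex = (C−B)/|BC| = (0.9125,0.4091); ey = (-0.4091,0.9125)
P = B + -0.82·ex + -2.30·ey = (-1.5217,-1.4041)

-1.52 -1.40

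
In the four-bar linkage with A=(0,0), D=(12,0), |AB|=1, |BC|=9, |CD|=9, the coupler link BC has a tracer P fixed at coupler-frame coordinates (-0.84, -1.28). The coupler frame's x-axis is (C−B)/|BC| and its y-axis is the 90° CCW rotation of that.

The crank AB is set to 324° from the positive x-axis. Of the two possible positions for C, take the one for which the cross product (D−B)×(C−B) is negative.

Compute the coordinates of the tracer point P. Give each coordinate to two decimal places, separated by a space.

-0.71 -0.81

A=(0,0), D=(12.00,0)
B = A + 1.00·(cos324°, sin324°) = (0.8090, -0.5878)
|BD| = 11.2064
circle(B,9.00) ∩ circle(D,9.00): a=5.6032, h=7.0430
  candidates: C₊=(6.0351,6.7394) cross=78.927; C₋=(6.7739,-7.3272) cross=-78.927
  mode - wants cross < 0 → take C=(6.7739,-7.3272) (cross=-78.927)
ex = (C−B)/|BC| = (0.6628,-0.7488); ey = (0.7488,0.6628)
P = B + -0.84·ex + -1.28·ey = (-0.7062,-0.8071)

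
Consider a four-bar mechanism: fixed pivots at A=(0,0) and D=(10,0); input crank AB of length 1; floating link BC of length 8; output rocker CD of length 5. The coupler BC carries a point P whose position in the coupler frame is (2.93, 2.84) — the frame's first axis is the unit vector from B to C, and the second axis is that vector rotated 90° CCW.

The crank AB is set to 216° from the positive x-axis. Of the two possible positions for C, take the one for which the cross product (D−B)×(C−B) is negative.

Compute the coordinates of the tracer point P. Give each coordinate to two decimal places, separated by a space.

2.98 0.91

A=(0,0), D=(10.00,0)
B = A + 1.00·(cos216°, sin216°) = (-0.8090, -0.5878)
|BD| = 10.8250
circle(B,8.00) ∩ circle(D,5.00): a=7.2139, h=3.4583
  candidates: C₊=(6.2064,3.2571) cross=37.436; C₋=(6.5820,-3.6493) cross=-37.436
  mode - wants cross < 0 → take C=(6.5820,-3.6493) (cross=-37.436)
ex = (C−B)/|BC| = (0.9239,-0.3827); ey = (0.3827,0.9239)
P = B + 2.93·ex + 2.84·ey = (2.9848,0.9148)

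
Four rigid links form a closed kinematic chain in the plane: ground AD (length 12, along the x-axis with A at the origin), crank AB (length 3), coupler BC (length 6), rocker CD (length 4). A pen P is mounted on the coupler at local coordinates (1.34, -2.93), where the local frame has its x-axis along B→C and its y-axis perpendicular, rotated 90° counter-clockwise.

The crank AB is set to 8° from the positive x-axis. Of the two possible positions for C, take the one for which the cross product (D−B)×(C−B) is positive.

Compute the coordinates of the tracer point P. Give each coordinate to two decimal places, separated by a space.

5.14 -1.97

A=(0,0), D=(12.00,0)
B = A + 3.00·(cos8°, sin8°) = (2.9708, 0.4175)
|BD| = 9.0388
circle(B,6.00) ∩ circle(D,4.00): a=5.6258, h=2.0859
  candidates: C₊=(8.6869,2.2413) cross=18.854; C₋=(8.4942,-1.9260) cross=-18.854
  mode + wants cross > 0 → take C=(8.6869,2.2413) (cross=18.854)
ex = (C−B)/|BC| = (0.9527,0.3040); ey = (-0.3040,0.9527)
P = B + 1.34·ex + -2.93·ey = (5.1380,-1.9665)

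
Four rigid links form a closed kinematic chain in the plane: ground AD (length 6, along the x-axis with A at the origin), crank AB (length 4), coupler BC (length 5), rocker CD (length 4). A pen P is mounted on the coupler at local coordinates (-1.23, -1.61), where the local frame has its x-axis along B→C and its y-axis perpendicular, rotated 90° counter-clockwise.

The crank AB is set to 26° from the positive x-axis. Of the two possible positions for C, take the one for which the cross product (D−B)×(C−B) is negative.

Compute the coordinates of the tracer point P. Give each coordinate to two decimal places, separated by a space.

1.97 2.96

A=(0,0), D=(6.00,0)
B = A + 4.00·(cos26°, sin26°) = (3.5952, 1.7535)
|BD| = 2.9762
circle(B,5.00) ∩ circle(D,4.00): a=3.0001, h=3.9999
  candidates: C₊=(8.3759,3.2179) cross=11.905; C₋=(3.6627,-3.2461) cross=-11.905
  mode - wants cross < 0 → take C=(3.6627,-3.2461) (cross=-11.905)
ex = (C−B)/|BC| = (0.0135,-0.9999); ey = (0.9999,0.0135)
P = B + -1.23·ex + -1.61·ey = (1.9687,2.9616)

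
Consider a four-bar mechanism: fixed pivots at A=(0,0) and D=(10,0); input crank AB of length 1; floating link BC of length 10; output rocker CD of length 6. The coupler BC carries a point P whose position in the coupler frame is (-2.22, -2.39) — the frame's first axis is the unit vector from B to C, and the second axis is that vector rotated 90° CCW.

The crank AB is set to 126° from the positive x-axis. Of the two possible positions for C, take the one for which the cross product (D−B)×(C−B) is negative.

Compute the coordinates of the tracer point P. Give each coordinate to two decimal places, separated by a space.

-3.81 0.29

A=(0,0), D=(10.00,0)
B = A + 1.00·(cos126°, sin126°) = (-0.5878, 0.8090)
|BD| = 10.6186
circle(B,10.00) ∩ circle(D,6.00): a=8.3229, h=5.5434
  candidates: C₊=(8.1333,5.7022) cross=58.864; C₋=(7.2886,-5.3524) cross=-58.864
  mode - wants cross < 0 → take C=(7.2886,-5.3524) (cross=-58.864)
ex = (C−B)/|BC| = (0.7876,-0.6161); ey = (0.6161,0.7876)
P = B + -2.22·ex + -2.39·ey = (-3.8089,0.2944)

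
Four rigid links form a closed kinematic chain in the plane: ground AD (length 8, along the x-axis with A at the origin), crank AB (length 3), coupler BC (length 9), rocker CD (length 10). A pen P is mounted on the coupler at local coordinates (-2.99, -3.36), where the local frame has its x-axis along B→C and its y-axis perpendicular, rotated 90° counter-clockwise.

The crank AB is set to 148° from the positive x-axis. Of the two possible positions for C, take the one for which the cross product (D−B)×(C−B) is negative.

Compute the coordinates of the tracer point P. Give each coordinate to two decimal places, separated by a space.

-6.75 3.18

A=(0,0), D=(8.00,0)
B = A + 3.00·(cos148°, sin148°) = (-2.5441, 1.5898)
|BD| = 10.6633
circle(B,9.00) ∩ circle(D,10.00): a=4.4408, h=7.8281
  candidates: C₊=(3.0140,8.6684) cross=83.474; C₋=(0.6799,-6.8129) cross=-83.474
  mode - wants cross < 0 → take C=(0.6799,-6.8129) (cross=-83.474)
ex = (C−B)/|BC| = (0.3582,-0.9336); ey = (0.9336,0.3582)
P = B + -2.99·ex + -3.36·ey = (-6.7523,3.1777)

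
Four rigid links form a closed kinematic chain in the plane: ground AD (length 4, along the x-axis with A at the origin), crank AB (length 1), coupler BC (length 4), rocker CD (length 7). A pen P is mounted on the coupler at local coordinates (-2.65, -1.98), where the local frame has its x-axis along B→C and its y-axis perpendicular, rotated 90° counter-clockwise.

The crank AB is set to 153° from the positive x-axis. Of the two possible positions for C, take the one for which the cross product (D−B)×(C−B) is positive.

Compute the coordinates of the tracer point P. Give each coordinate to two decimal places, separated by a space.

1.43 -1.90

A=(0,0), D=(4.00,0)
B = A + 1.00·(cos153°, sin153°) = (-0.8910, 0.4540)
|BD| = 4.9120
circle(B,4.00) ∩ circle(D,7.00): a=-0.9031, h=3.8967
  candidates: C₊=(-1.4301,4.4175) cross=19.141; C₋=(-2.1504,-3.3426) cross=-19.141
  mode + wants cross > 0 → take C=(-1.4301,4.4175) (cross=19.141)
ex = (C−B)/|BC| = (-0.1348,0.9909); ey = (-0.9909,-0.1348)
P = B + -2.65·ex + -1.98·ey = (1.4281,-1.9050)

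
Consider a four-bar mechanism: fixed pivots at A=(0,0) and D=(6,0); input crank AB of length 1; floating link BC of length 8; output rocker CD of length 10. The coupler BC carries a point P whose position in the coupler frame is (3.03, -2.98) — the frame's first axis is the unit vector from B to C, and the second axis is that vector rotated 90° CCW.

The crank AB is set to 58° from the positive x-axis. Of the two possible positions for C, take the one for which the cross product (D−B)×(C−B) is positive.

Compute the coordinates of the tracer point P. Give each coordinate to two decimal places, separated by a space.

3.78 3.59

A=(0,0), D=(6.00,0)
B = A + 1.00·(cos58°, sin58°) = (0.5299, 0.8480)
|BD| = 5.5354
circle(B,8.00) ∩ circle(D,10.00): a=-0.4841, h=7.9853
  candidates: C₊=(1.2750,8.8133) cross=44.202; C₋=(-1.1718,-6.9689) cross=-44.202
  mode + wants cross > 0 → take C=(1.2750,8.8133) (cross=44.202)
ex = (C−B)/|BC| = (0.0931,0.9957); ey = (-0.9957,0.0931)
P = B + 3.03·ex + -2.98·ey = (3.7791,3.5874)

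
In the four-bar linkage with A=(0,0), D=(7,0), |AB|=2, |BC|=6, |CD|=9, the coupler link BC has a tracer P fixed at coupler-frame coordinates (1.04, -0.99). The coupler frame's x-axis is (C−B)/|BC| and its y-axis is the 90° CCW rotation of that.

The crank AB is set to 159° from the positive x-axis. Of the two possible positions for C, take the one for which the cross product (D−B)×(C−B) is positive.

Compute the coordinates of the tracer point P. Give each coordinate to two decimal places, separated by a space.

-0.55 1.28

A=(0,0), D=(7.00,0)
B = A + 2.00·(cos159°, sin159°) = (-1.8672, 0.7167)
|BD| = 8.8961
circle(B,6.00) ∩ circle(D,9.00): a=1.9188, h=5.6849
  candidates: C₊=(0.5035,6.2286) cross=50.573; C₋=(-0.4126,-5.1043) cross=-50.573
  mode + wants cross > 0 → take C=(0.5035,6.2286) (cross=50.573)
ex = (C−B)/|BC| = (0.3951,0.9186); ey = (-0.9186,0.3951)
P = B + 1.04·ex + -0.99·ey = (-0.5468,1.2810)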